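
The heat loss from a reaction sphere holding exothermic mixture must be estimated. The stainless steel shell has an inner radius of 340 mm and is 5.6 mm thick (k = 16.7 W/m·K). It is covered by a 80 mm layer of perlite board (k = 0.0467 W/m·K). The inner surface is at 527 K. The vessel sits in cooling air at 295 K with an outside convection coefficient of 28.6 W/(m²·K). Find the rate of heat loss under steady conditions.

Q ≈ 246 W

Each spherical layer contributes R = (1/r_i − 1/r_o)/(4πk):
R_stainless steel shell = (1/0.34 − 1/0.3456)/(4π×16.7) = 2.271×10^-4 K/W
R_perlite board = (1/0.3456 − 1/0.4256)/(4π×0.0467) = 0.9268 K/W
R_outer film = 1/(h·4πr_o²) = 1/(28.6×4π×0.4256²) = 0.01536 K/W
R_total = 0.9424 K/W
Q = ΔT/R_total = 232/0.9424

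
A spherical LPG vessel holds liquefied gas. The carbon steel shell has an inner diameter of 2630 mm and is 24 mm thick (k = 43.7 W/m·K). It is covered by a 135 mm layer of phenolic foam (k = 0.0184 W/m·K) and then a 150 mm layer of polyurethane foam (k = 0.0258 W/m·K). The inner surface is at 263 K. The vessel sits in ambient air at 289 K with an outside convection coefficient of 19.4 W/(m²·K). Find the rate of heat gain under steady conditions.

Radial (spherical) resistances in series:
R_carbon steel shell = (1/1.315 − 1/1.339)/(4π×43.7) = 2.482×10^-5 K/W
R_phenolic foam = (1/1.339 − 1/1.474)/(4π×0.0184) = 0.2958 K/W
R_polyurethane foam = (1/1.474 − 1/1.624)/(4π×0.0258) = 0.1933 K/W
R_outer film = 1/(h·4πr_o²) = 1/(19.4×4π×1.624²) = 0.001555 K/W
R_total = 0.4907 K/W
Q = ΔT/R_total = 26/0.4907

Q ≈ 53 W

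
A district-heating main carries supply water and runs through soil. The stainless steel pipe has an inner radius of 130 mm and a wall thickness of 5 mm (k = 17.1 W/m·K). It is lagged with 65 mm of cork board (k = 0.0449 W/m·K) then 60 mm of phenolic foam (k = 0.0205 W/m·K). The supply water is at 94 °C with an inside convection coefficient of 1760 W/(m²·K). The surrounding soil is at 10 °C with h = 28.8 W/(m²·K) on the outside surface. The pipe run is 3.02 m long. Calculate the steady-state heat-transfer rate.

Q ≈ 73.5 W

Treating each annulus and film as a series resistance:
R_inner film = 1/(h_i·2πr₁L) = 1/(1760×2π×0.13×3.02) = 2.303×10^-4 K/W
R_stainless steel pipe wall = ln(135/130)/(2π×17.1×3.02) = 1.163×10^-4 K/W
R_cork board = ln(200/135)/(2π×0.0449×3.02) = 0.4613 K/W
R_phenolic foam = ln(260/200)/(2π×0.0205×3.02) = 0.6745 K/W
R_outer film = 1/(h_o·2πr_oL) = 1/(28.8×2π×0.26×3.02) = 0.007038 K/W
R_total = 1.143 K/W
Q = ΔT/R_total = 84/1.143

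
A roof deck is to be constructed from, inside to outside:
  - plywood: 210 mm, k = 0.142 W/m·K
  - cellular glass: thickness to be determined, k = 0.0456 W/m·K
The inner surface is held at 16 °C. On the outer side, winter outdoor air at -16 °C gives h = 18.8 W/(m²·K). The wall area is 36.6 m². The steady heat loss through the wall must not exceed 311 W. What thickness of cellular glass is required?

Treating each layer as a thermal resistance in series:
R_plywood = L/(kA) = 0.21/(0.142×36.6) = 0.04041 K/W
R_outer film = 1/(h_o·A) = 1/(18.8×36.6) = 0.001453 K/W
Sum of the known resistances R_other = 0.04186 K/W
Required total resistance R_tot = ΔT/Q_allow = 32/311 = 0.1029 K/W
R_cellular glass = R_tot − R_other = 0.06103 K/W
L = R·k·A = 0.06103×0.0456×36.6

L ≈ 102 mm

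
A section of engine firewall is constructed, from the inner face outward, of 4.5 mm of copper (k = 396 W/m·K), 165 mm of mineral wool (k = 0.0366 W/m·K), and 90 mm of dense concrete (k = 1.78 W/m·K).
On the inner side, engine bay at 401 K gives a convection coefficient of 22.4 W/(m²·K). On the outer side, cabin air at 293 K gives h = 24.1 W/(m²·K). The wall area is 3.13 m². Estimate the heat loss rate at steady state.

Treating each layer as a thermal resistance in series:
R_inner film = 1/(h_i·A) = 1/(22.4×3.13) = 0.01426 K/W
R_copper = L/(kA) = 0.0045/(396×3.13) = 3.631×10^-6 K/W
R_mineral wool = L/(kA) = 0.165/(0.0366×3.13) = 1.44 K/W
R_dense concrete = L/(kA) = 0.09/(1.78×3.13) = 0.01615 K/W
R_outer film = 1/(h_o·A) = 1/(24.1×3.13) = 0.01326 K/W
R_total = 1.484 K/W
Q = ΔT / R_total = 108 / 1.484

Q ≈ 72.8 W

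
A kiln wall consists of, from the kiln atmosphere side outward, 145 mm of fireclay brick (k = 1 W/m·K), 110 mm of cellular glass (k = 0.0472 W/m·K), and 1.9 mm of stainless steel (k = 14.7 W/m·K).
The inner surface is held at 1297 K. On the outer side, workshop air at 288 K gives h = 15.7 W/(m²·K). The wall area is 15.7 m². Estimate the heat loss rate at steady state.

Model the wall as resistances in series:
R_fireclay brick = L/(kA) = 0.145/(1×15.7) = 0.009236 K/W
R_cellular glass = L/(kA) = 0.11/(0.0472×15.7) = 0.1484 K/W
R_stainless steel = L/(kA) = 0.0019/(14.7×15.7) = 8.233×10^-6 K/W
R_outer film = 1/(h_o·A) = 1/(15.7×15.7) = 0.004057 K/W
R_total = 0.1617 K/W
Q = ΔT / R_total = 1009 / 0.1617

Q ≈ 6240 W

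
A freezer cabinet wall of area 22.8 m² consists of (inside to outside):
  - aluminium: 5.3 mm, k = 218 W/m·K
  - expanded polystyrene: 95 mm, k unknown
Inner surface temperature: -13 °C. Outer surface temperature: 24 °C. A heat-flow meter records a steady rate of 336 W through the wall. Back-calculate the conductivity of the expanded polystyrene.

Model the wall as resistances in series:
R_aluminium = L/(kA) = 0.0053/(218×22.8) = 1.066×10^-6 K/W
Sum of known resistances R_other = 1.066×10^-6 K/W
Total R = ΔT/Q = 37/336 = 0.1101 K/W
R_expanded polystyrene = R_total − R_other = 0.1101 K/W
k = L/(R·A) = 0.095/(0.1101×22.8)

k ≈ 0.0378 W/(m·K)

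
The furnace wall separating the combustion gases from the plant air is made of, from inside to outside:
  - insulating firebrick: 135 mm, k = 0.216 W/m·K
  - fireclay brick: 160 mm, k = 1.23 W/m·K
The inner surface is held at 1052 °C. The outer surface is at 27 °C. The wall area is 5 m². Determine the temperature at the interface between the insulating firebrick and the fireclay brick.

Series thermal resistances:
R_insulating firebrick = L/(kA) = 0.135/(0.216×5) = 0.125 K/W
R_fireclay brick = L/(kA) = 0.16/(1.23×5) = 0.02602 K/W
R_total = 0.151 K/W;  Q = ΔT/R_total = 1025/0.151 = 6787 W
T_interface = T_inner − Q·ΣR(inner→interface) = 1052 − 6790×0.125

T ≈ 204 °C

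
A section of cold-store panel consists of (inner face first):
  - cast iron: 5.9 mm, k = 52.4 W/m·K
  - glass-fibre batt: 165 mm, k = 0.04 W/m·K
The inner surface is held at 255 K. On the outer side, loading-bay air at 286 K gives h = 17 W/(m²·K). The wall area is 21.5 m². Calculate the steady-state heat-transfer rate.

Model the wall as resistances in series:
R_cast iron = L/(kA) = 0.0059/(52.4×21.5) = 5.237×10^-6 K/W
R_glass-fibre batt = L/(kA) = 0.165/(0.04×21.5) = 0.1919 K/W
R_outer film = 1/(h_o·A) = 1/(17×21.5) = 0.002736 K/W
R_total = 0.1946 K/W
Q = ΔT / R_total = 31 / 0.1946

Q ≈ 159 W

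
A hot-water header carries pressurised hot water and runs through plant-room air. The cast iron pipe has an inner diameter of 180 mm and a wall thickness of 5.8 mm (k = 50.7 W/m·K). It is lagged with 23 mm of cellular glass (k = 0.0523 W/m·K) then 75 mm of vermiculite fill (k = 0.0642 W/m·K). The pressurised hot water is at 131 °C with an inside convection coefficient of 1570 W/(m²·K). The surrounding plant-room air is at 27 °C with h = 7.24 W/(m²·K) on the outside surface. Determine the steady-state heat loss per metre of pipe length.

q′ ≈ 52.5 W/m

Radial resistances (cylindrical: R_cond = ln(r_o/r_i)/(2πkL), R_conv = 1/(h·2πrL)):
R_inner film = 1/(h_i·2πr₁L) = 1/(1570×2π×0.09×1) = 0.001126 K/W
R_cast iron pipe wall = ln(95.8/90)/(2π×50.7×1) = 1.96×10^-4 K/W
R_cellular glass = ln(118.8/95.8)/(2π×0.0523×1) = 0.6548 K/W
R_vermiculite fill = ln(193.8/118.8)/(2π×0.0642×1) = 1.213 K/W
R_outer film = 1/(h_o·2πr_oL) = 1/(7.24×2π×0.1938×1) = 0.1134 K/W
R_total = 1.983 K/W
Q = ΔT/R_total = 104/1.983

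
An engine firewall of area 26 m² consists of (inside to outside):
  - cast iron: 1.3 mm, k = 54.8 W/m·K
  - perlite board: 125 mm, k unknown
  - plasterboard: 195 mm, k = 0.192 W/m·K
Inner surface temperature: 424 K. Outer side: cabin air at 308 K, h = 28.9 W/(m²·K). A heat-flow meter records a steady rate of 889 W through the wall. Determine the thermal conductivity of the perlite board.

k ≈ 0.0534 W/(m·K)

Series thermal resistances:
R_cast iron = L/(kA) = 0.0013/(54.8×26) = 9.124×10^-7 K/W
R_plasterboard = L/(kA) = 0.195/(0.192×26) = 0.03906 K/W
R_outer film = 1/(h_o·A) = 1/(28.9×26) = 0.001331 K/W
Sum of known resistances R_other = 0.04039 K/W
Total R = ΔT/Q = 116/889 = 0.1305 K/W
R_perlite board = R_total − R_other = 0.09009 K/W
k = L/(R·A) = 0.125/(0.09009×26)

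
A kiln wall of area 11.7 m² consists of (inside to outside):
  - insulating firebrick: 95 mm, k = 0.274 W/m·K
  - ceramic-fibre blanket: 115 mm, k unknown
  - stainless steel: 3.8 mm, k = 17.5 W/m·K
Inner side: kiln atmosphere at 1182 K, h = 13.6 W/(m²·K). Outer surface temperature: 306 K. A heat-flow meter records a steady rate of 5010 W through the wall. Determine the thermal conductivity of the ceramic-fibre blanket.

k ≈ 0.0708 W/(m·K)

Using the resistance-network approach (series):
R_inner film = 1/(h_i·A) = 1/(13.6×11.7) = 0.006285 K/W
R_insulating firebrick = L/(kA) = 0.095/(0.274×11.7) = 0.02963 K/W
R_stainless steel = L/(kA) = 0.0038/(17.5×11.7) = 1.856×10^-5 K/W
Sum of known resistances R_other = 0.03594 K/W
Total R = ΔT/Q = 876/5010 = 0.1749 K/W
R_ceramic-fibre blanket = R_total − R_other = 0.1389 K/W
k = L/(R·A) = 0.115/(0.1389×11.7)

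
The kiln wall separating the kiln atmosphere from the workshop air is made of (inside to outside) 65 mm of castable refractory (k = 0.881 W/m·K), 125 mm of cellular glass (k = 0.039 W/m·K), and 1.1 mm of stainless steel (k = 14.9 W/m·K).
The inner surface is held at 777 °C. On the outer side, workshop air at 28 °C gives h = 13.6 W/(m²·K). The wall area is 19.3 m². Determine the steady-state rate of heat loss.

Model the wall as resistances in series:
R_castable refractory = L/(kA) = 0.065/(0.881×19.3) = 0.003823 K/W
R_cellular glass = L/(kA) = 0.125/(0.039×19.3) = 0.1661 K/W
R_stainless steel = L/(kA) = 0.0011/(14.9×19.3) = 3.825×10^-6 K/W
R_outer film = 1/(h_o·A) = 1/(13.6×19.3) = 0.00381 K/W
R_total = 0.1737 K/W
Q = ΔT / R_total = 749 / 0.1737

Q ≈ 4310 W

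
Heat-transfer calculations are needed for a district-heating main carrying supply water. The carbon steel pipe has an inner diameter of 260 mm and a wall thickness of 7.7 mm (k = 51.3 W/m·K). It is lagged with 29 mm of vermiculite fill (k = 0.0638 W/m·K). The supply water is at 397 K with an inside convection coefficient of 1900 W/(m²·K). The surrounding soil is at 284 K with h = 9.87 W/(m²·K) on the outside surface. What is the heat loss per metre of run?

Per-layer cylindrical resistances, series-summed:
R_inner film = 1/(h_i·2πr₁L) = 1/(1900×2π×0.13×1) = 6.444×10^-4 K/W
R_carbon steel pipe wall = ln(137.7/130)/(2π×51.3×1) = 1.785×10^-4 K/W
R_vermiculite fill = ln(166.7/137.7)/(2π×0.0638×1) = 0.4768 K/W
R_outer film = 1/(h_o·2πr_oL) = 1/(9.87×2π×0.1667×1) = 0.09673 K/W
R_total = 0.5743 K/W
Q = ΔT/R_total = 113/0.5743

q′ ≈ 197 W/m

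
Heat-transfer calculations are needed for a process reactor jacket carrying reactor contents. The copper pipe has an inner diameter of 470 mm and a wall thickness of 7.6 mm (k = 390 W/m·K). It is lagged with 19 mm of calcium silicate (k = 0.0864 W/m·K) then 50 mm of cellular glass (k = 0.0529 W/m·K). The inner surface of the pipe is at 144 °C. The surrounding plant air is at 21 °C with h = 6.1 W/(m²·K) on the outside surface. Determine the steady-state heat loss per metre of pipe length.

q′ ≈ 164 W/m

Cylindrical conduction, so R = ln(r₂/r₁)/(2πkL) per layer, in series:
R_copper pipe wall = ln(242.6/235)/(2π×390×1) = 1.299×10^-5 K/W
R_calcium silicate = ln(261.6/242.6)/(2π×0.0864×1) = 0.1389 K/W
R_cellular glass = ln(311.6/261.6)/(2π×0.0529×1) = 0.5262 K/W
R_outer film = 1/(h_o·2πr_oL) = 1/(6.1×2π×0.3116×1) = 0.08373 K/W
R_total = 0.7489 K/W
Q = ΔT/R_total = 123/0.7489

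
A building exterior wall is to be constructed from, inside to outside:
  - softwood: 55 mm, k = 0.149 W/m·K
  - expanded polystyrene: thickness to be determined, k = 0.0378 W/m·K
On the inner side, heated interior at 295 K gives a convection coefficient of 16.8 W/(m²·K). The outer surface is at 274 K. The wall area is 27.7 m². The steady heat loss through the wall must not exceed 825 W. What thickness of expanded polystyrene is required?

L ≈ 10.4 mm

Model the wall as resistances in series:
R_inner film = 1/(h_i·A) = 1/(16.8×27.7) = 0.002149 K/W
R_softwood = L/(kA) = 0.055/(0.149×27.7) = 0.01333 K/W
Sum of the known resistances R_other = 0.01547 K/W
Required total resistance R_tot = ΔT/Q_allow = 21/825 = 0.02545 K/W
R_expanded polystyrene = R_tot − R_other = 0.00998 K/W
L = R·k·A = 0.00998×0.0378×27.7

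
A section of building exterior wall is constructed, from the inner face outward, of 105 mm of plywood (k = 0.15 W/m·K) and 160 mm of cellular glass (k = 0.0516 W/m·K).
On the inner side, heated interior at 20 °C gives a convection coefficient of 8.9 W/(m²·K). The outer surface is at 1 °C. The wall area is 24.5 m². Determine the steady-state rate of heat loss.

Q ≈ 119 W

Treating each layer as a thermal resistance in series:
R_inner film = 1/(h_i·A) = 1/(8.9×24.5) = 0.004586 K/W
R_plywood = L/(kA) = 0.105/(0.15×24.5) = 0.02857 K/W
R_cellular glass = L/(kA) = 0.16/(0.0516×24.5) = 0.1266 K/W
R_total = 0.1597 K/W
Q = ΔT / R_total = 19 / 0.1597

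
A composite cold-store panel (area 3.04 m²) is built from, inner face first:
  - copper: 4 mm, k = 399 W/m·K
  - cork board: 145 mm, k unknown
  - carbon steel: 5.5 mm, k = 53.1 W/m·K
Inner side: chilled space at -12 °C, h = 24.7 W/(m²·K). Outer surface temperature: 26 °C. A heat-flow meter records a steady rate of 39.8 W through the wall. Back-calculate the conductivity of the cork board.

Series thermal resistances:
R_inner film = 1/(h_i·A) = 1/(24.7×3.04) = 0.01332 K/W
R_copper = L/(kA) = 0.004/(399×3.04) = 3.298×10^-6 K/W
R_carbon steel = L/(kA) = 0.0055/(53.1×3.04) = 3.407×10^-5 K/W
Sum of known resistances R_other = 0.01336 K/W
Total R = ΔT/Q = 38/39.8 = 0.9548 K/W
R_cork board = R_total − R_other = 0.9414 K/W
k = L/(R·A) = 0.145/(0.9414×3.04)

k ≈ 0.0507 W/(m·K)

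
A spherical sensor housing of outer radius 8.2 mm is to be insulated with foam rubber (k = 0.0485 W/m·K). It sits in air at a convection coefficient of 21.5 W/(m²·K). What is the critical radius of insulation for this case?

r_cr ≈ 4.51 mm

For a sphere r_cr = 2k/h = 2×0.0485/21.5
r_cr = 4.51 mm; since the bare radius (8.2 mm) is above r_cr, any added insulation will reduce heat loss.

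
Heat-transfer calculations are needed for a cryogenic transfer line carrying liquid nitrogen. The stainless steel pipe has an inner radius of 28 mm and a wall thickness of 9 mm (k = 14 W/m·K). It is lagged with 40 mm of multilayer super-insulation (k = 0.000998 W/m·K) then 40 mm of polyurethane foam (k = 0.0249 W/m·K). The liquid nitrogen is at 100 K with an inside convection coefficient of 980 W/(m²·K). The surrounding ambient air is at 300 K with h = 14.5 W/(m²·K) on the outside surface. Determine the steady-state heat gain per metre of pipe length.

q′ ≈ 1.67 W/m

Cylindrical conduction, so R = ln(r₂/r₁)/(2πkL) per layer, in series:
R_inner film = 1/(h_i·2πr₁L) = 1/(980×2π×0.028×1) = 0.0058 K/W
R_stainless steel pipe wall = ln(37/28)/(2π×14×1) = 0.003168 K/W
R_multilayer super-insulation = ln(77/37)/(2π×0.000998×1) = 116.9 K/W
R_polyurethane foam = ln(117/77)/(2π×0.0249×1) = 2.674 K/W
R_outer film = 1/(h_o·2πr_oL) = 1/(14.5×2π×0.117×1) = 0.09381 K/W
R_total = 119.7 K/W
Q = ΔT/R_total = 200/119.7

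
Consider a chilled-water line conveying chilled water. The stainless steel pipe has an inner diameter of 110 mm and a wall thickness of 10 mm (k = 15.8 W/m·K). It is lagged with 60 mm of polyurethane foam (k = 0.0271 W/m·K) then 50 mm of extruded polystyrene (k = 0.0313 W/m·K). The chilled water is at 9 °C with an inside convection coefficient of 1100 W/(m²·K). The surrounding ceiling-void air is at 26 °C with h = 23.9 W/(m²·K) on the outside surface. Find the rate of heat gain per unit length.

For a radial system each layer contributes R = ln(r_out/r_in)/(2πkL); films add R = 1/(hA).
R_inner film = 1/(h_i·2πr₁L) = 1/(1100×2π×0.055×1) = 0.002631 K/W
R_stainless steel pipe wall = ln(65/55)/(2π×15.8×1) = 0.001683 K/W
R_polyurethane foam = ln(125/65)/(2π×0.0271×1) = 3.84 K/W
R_extruded polystyrene = ln(175/125)/(2π×0.0313×1) = 1.711 K/W
R_outer film = 1/(h_o·2πr_oL) = 1/(23.9×2π×0.175×1) = 0.03805 K/W
R_total = 5.594 K/W
Q = ΔT/R_total = 17/5.594

q′ ≈ 3.04 W/m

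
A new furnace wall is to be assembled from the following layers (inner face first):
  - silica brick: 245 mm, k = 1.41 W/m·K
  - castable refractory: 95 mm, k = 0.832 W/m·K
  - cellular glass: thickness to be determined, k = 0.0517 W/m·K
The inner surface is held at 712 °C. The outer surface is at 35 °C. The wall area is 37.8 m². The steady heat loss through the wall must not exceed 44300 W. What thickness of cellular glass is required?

Thermal resistances in series:
R_silica brick = L/(kA) = 0.245/(1.41×37.8) = 0.004597 K/W
R_castable refractory = L/(kA) = 0.095/(0.832×37.8) = 0.003021 K/W
Sum of the known resistances R_other = 0.007618 K/W
Required total resistance R_tot = ΔT/Q_allow = 677/44300 = 0.01528 K/W
R_cellular glass = R_tot − R_other = 0.007665 K/W
L = R·k·A = 0.007665×0.0517×37.8

L ≈ 15 mm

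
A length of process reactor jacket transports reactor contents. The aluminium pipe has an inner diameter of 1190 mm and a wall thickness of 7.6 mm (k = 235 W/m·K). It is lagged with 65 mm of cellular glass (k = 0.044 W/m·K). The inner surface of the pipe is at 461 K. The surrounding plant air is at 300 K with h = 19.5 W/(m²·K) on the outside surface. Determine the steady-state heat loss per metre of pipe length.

q′ ≈ 421 W/m

Cylindrical conduction, so R = ln(r₂/r₁)/(2πkL) per layer, in series:
R_aluminium pipe wall = ln(602.6/595)/(2π×235×1) = 8.596×10^-6 K/W
R_cellular glass = ln(667.6/602.6)/(2π×0.044×1) = 0.3705 K/W
R_outer film = 1/(h_o·2πr_oL) = 1/(19.5×2π×0.6676×1) = 0.01223 K/W
R_total = 0.3828 K/W
Q = ΔT/R_total = 161/0.3828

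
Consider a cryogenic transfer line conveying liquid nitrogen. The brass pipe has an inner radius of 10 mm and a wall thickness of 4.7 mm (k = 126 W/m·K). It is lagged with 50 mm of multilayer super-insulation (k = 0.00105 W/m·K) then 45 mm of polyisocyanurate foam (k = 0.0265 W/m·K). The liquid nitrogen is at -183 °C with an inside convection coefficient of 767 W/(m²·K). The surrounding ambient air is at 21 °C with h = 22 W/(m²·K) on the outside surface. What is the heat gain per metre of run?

q′ ≈ 0.895 W/m

For a radial system each layer contributes R = ln(r_out/r_in)/(2πkL); films add R = 1/(hA).
R_inner film = 1/(h_i·2πr₁L) = 1/(767×2π×0.01×1) = 0.02075 K/W
R_brass pipe wall = ln(14.7/10)/(2π×126×1) = 4.866×10^-4 K/W
R_multilayer super-insulation = ln(64.7/14.7)/(2π×0.00105×1) = 224.6 K/W
R_polyisocyanurate foam = ln(109.7/64.7)/(2π×0.0265×1) = 3.171 K/W
R_outer film = 1/(h_o·2πr_oL) = 1/(22×2π×0.1097×1) = 0.06595 K/W
R_total = 227.9 K/W
Q = ΔT/R_total = 204/227.9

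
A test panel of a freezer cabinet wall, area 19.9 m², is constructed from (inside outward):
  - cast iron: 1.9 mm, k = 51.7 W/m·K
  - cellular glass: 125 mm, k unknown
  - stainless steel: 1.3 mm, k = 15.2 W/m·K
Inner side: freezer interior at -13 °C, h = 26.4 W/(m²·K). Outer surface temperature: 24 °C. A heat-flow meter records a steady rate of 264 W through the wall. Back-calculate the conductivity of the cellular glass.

Series thermal resistances:
R_inner film = 1/(h_i·A) = 1/(26.4×19.9) = 0.001903 K/W
R_cast iron = L/(kA) = 0.0019/(51.7×19.9) = 1.847×10^-6 K/W
R_stainless steel = L/(kA) = 0.0013/(15.2×19.9) = 4.298×10^-6 K/W
Sum of known resistances R_other = 0.00191 K/W
Total R = ΔT/Q = 37/264 = 0.1402 K/W
R_cellular glass = R_total − R_other = 0.1382 K/W
k = L/(R·A) = 0.125/(0.1382×19.9)

k ≈ 0.0454 W/(m·K)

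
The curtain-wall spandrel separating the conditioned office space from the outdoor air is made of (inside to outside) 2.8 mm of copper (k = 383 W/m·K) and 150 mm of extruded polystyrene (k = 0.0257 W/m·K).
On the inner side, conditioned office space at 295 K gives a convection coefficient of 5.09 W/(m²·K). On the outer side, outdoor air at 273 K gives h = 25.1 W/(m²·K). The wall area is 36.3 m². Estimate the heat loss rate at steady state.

Model the wall as resistances in series:
R_inner film = 1/(h_i·A) = 1/(5.09×36.3) = 0.005412 K/W
R_copper = L/(kA) = 0.0028/(383×36.3) = 2.014×10^-7 K/W
R_extruded polystyrene = L/(kA) = 0.15/(0.0257×36.3) = 0.1608 K/W
R_outer film = 1/(h_o·A) = 1/(25.1×36.3) = 0.001098 K/W
R_total = 0.1673 K/W
Q = ΔT / R_total = 22 / 0.1673

Q ≈ 132 W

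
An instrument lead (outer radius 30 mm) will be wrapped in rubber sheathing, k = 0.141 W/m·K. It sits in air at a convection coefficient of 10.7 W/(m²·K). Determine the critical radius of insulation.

For a cylinder r_cr = k/h = 0.141/10.7
r_cr = 13.2 mm; since the bare radius (30 mm) is above r_cr, any added insulation will reduce heat loss.

r_cr ≈ 13.2 mm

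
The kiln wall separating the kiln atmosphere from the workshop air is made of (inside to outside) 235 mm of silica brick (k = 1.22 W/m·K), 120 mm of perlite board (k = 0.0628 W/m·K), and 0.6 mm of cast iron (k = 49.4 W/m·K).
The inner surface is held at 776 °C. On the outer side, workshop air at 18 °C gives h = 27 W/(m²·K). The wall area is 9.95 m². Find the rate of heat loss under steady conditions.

Model the wall as resistances in series:
R_silica brick = L/(kA) = 0.235/(1.22×9.95) = 0.01936 K/W
R_perlite board = L/(kA) = 0.12/(0.0628×9.95) = 0.192 K/W
R_cast iron = L/(kA) = 0.0006/(49.4×9.95) = 1.221×10^-6 K/W
R_outer film = 1/(h_o·A) = 1/(27×9.95) = 0.003722 K/W
R_total = 0.2151 K/W
Q = ΔT / R_total = 758 / 0.2151

Q ≈ 3520 W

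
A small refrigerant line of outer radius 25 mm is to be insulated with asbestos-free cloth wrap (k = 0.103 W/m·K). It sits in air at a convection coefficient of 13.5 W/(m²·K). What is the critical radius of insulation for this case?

For a cylinder r_cr = k/h = 0.103/13.5
r_cr = 7.63 mm; since the bare radius (25 mm) is above r_cr, any added insulation will reduce heat loss.

r_cr ≈ 7.63 mm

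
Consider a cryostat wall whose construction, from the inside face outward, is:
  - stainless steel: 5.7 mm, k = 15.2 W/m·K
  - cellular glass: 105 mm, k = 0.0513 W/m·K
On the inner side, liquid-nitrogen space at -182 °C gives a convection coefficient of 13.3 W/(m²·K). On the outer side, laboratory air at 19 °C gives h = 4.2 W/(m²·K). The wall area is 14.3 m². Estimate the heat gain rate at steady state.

Series thermal resistances:
R_inner film = 1/(h_i·A) = 1/(13.3×14.3) = 0.005258 K/W
R_stainless steel = L/(kA) = 0.0057/(15.2×14.3) = 2.622×10^-5 K/W
R_cellular glass = L/(kA) = 0.105/(0.0513×14.3) = 0.1431 K/W
R_outer film = 1/(h_o·A) = 1/(4.2×14.3) = 0.01665 K/W
R_total = 0.1651 K/W
Q = ΔT / R_total = 201 / 0.1651

Q ≈ 1220 W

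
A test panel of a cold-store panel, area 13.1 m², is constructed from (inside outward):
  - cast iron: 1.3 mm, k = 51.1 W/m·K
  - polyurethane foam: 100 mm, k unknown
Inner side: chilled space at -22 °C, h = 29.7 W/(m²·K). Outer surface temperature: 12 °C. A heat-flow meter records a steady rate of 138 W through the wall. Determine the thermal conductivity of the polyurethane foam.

k ≈ 0.0313 W/(m·K)

Treating each layer as a thermal resistance in series:
R_inner film = 1/(h_i·A) = 1/(29.7×13.1) = 0.00257 K/W
R_cast iron = L/(kA) = 0.0013/(51.1×13.1) = 1.942×10^-6 K/W
Sum of known resistances R_other = 0.002572 K/W
Total R = ΔT/Q = 34/138 = 0.2464 K/W
R_polyurethane foam = R_total − R_other = 0.2438 K/W
k = L/(R·A) = 0.1/(0.2438×13.1)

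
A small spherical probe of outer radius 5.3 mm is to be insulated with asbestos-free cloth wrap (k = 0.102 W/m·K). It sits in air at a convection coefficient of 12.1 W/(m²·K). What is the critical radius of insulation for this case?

For a sphere r_cr = 2k/h = 2×0.102/12.1
r_cr = 16.9 mm; since the bare radius (5.3 mm) is below r_cr, adding a thin layer of insulation will *increase* heat loss.

r_cr ≈ 16.9 mm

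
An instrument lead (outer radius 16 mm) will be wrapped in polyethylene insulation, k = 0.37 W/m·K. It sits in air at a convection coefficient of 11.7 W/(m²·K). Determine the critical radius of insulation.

r_cr ≈ 31.6 mm

For a cylinder r_cr = k/h = 0.37/11.7
r_cr = 31.6 mm; since the bare radius (16 mm) is below r_cr, adding a thin layer of insulation will *increase* heat loss.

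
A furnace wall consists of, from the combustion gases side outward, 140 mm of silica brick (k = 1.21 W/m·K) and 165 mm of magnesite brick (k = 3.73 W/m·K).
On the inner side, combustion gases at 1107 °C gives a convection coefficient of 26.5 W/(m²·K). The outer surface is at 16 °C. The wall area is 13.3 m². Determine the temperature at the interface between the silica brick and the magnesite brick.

T ≈ 260 °C

Model the wall as resistances in series:
R_inner film = 1/(h_i·A) = 1/(26.5×13.3) = 0.002837 K/W
R_silica brick = L/(kA) = 0.14/(1.21×13.3) = 0.008699 K/W
R_magnesite brick = L/(kA) = 0.165/(3.73×13.3) = 0.003326 K/W
R_total = 0.01486 K/W;  Q = ΔT/R_total = 1091/0.01486 = 73410 W
T_interface = T_inner − Q·ΣR(inner→interface) = 1107 − 73400×0.01154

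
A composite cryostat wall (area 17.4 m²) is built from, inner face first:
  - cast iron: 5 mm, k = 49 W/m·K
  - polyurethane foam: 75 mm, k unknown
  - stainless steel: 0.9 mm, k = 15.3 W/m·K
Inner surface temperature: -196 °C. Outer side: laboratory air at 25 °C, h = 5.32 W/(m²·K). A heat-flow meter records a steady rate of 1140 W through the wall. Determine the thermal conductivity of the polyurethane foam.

k ≈ 0.0235 W/(m·K)

Thermal resistances in series:
R_cast iron = L/(kA) = 0.005/(49×17.4) = 5.864×10^-6 K/W
R_stainless steel = L/(kA) = 0.0009/(15.3×17.4) = 3.381×10^-6 K/W
R_outer film = 1/(h_o·A) = 1/(5.32×17.4) = 0.0108 K/W
Sum of known resistances R_other = 0.01081 K/W
Total R = ΔT/Q = 221/1140 = 0.1939 K/W
R_polyurethane foam = R_total − R_other = 0.183 K/W
k = L/(R·A) = 0.075/(0.183×17.4)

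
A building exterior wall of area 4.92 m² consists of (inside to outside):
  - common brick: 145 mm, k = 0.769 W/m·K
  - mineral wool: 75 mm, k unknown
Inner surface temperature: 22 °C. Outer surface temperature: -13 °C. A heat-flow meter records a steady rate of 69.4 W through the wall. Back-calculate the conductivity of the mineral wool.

k ≈ 0.0327 W/(m·K)

Series thermal resistances:
R_common brick = L/(kA) = 0.145/(0.769×4.92) = 0.03832 K/W
Sum of known resistances R_other = 0.03832 K/W
Total R = ΔT/Q = 35/69.4 = 0.5043 K/W
R_mineral wool = R_total − R_other = 0.466 K/W
k = L/(R·A) = 0.075/(0.466×4.92)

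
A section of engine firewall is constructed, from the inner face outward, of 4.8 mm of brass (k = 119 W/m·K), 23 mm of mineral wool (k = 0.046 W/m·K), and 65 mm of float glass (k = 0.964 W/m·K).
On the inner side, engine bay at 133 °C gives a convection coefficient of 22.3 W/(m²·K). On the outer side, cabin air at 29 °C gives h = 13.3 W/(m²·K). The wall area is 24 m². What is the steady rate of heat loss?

Thermal resistances in series:
R_inner film = 1/(h_i·A) = 1/(22.3×24) = 0.001868 K/W
R_brass = L/(kA) = 0.0048/(119×24) = 1.681×10^-6 K/W
R_mineral wool = L/(kA) = 0.023/(0.046×24) = 0.02083 K/W
R_float glass = L/(kA) = 0.065/(0.964×24) = 0.002809 K/W
R_outer film = 1/(h_o·A) = 1/(13.3×24) = 0.003133 K/W
R_total = 0.02865 K/W
Q = ΔT / R_total = 104 / 0.02865

Q ≈ 3630 W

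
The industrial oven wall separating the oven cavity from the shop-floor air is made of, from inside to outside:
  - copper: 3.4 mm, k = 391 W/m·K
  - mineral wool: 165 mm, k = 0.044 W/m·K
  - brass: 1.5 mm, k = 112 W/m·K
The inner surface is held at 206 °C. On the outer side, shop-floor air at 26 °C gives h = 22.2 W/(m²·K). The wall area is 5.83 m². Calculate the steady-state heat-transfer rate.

Q ≈ 277 W

Series thermal resistances:
R_copper = L/(kA) = 0.0034/(391×5.83) = 1.492×10^-6 K/W
R_mineral wool = L/(kA) = 0.165/(0.044×5.83) = 0.6432 K/W
R_brass = L/(kA) = 0.0015/(112×5.83) = 2.297×10^-6 K/W
R_outer film = 1/(h_o·A) = 1/(22.2×5.83) = 0.007726 K/W
R_total = 0.651 K/W
Q = ΔT / R_total = 180 / 0.651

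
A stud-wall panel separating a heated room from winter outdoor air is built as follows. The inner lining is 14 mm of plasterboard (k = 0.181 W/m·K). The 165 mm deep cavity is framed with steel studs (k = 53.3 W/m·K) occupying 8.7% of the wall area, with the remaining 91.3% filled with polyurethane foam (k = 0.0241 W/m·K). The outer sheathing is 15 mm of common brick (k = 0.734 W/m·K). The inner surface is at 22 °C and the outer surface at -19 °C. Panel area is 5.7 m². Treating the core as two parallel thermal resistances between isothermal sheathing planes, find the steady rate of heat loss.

Sheathing layers in series; stud and cavity paths in parallel between them.
R_inner = 0.014/(0.181×5.7) = 0.01357 K/W
R_stud  = 0.165/(53.3×0.087×5.7) = 0.006243 K/W
R_cav   = 0.165/(0.0241×0.913×5.7) = 1.316 K/W
1/R_core = 1/R_stud + 1/R_cav → R_core = 0.006213 K/W
R_outer = 0.015/(0.734×5.7) = 0.003585 K/W
R_total = 0.02337 K/W
Q = ΔT/R_total = 41/0.02337

Q ≈ 1750 W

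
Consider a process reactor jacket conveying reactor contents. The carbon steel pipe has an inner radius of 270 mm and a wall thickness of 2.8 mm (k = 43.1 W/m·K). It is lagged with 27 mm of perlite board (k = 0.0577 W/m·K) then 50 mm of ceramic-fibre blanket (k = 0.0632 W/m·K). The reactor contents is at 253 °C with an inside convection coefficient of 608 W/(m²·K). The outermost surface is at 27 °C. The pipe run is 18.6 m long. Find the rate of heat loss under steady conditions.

Q ≈ 6470 W

Treating each annulus and film as a series resistance:
R_inner film = 1/(h_i·2πr₁L) = 1/(608×2π×0.27×18.6) = 5.212×10^-5 K/W
R_carbon steel pipe wall = ln(272.8/270)/(2π×43.1×18.6) = 2.048×10^-6 K/W
R_perlite board = ln(299.8/272.8)/(2π×0.0577×18.6) = 0.014 K/W
R_ceramic-fibre blanket = ln(349.8/299.8)/(2π×0.0632×18.6) = 0.02088 K/W
R_total = 0.03493 K/W
Q = ΔT/R_total = 226/0.03493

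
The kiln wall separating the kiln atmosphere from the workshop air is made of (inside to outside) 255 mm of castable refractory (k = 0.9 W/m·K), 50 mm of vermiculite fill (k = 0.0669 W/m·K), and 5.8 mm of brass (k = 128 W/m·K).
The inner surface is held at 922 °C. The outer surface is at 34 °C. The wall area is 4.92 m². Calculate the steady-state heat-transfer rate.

Model the wall as resistances in series:
R_castable refractory = L/(kA) = 0.255/(0.9×4.92) = 0.05759 K/W
R_vermiculite fill = L/(kA) = 0.05/(0.0669×4.92) = 0.1519 K/W
R_brass = L/(kA) = 0.0058/(128×4.92) = 9.21×10^-6 K/W
R_total = 0.2095 K/W
Q = ΔT / R_total = 888 / 0.2095

Q ≈ 4240 W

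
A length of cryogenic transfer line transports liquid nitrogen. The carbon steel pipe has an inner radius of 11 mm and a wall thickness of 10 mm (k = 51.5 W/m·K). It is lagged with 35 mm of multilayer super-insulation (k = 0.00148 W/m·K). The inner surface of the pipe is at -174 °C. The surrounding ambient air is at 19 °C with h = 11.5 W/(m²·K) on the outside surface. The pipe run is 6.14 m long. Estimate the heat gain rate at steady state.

Q ≈ 11.2 W

Per-layer cylindrical resistances, series-summed:
R_carbon steel pipe wall = ln(21/11)/(2π×51.5×6.14) = 3.255×10^-4 K/W
R_multilayer super-insulation = ln(56/21)/(2π×0.00148×6.14) = 17.18 K/W
R_outer film = 1/(h_o·2πr_oL) = 1/(11.5×2π×0.056×6.14) = 0.04025 K/W
R_total = 17.22 K/W
Q = ΔT/R_total = 193/17.22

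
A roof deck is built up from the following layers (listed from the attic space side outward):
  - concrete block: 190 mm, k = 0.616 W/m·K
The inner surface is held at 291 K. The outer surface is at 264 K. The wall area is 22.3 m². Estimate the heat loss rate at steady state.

Q ≈ 1950 W

Series thermal resistances:
R_concrete block = L/(kA) = 0.19/(0.616×22.3) = 0.01383 K/W
R_total = 0.01383 K/W
Q = ΔT / R_total = 27 / 0.01383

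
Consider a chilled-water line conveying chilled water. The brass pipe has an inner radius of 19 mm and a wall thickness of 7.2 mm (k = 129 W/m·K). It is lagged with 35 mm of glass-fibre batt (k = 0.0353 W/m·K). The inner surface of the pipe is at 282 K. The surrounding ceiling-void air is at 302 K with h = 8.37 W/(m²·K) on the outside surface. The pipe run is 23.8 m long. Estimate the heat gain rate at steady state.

Cylindrical conduction, so R = ln(r₂/r₁)/(2πkL) per layer, in series:
R_brass pipe wall = ln(26.2/19)/(2π×129×23.8) = 1.666×10^-5 K/W
R_glass-fibre batt = ln(61.2/26.2)/(2π×0.0353×23.8) = 0.1607 K/W
R_outer film = 1/(h_o·2πr_oL) = 1/(8.37×2π×0.0612×23.8) = 0.01305 K/W
R_total = 0.1738 K/W
Q = ΔT/R_total = 20/0.1738

Q ≈ 115 W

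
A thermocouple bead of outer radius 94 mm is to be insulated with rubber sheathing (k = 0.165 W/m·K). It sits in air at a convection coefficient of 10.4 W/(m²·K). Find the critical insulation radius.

r_cr ≈ 31.7 mm

For a sphere r_cr = 2k/h = 2×0.165/10.4
r_cr = 31.7 mm; since the bare radius (94 mm) is above r_cr, any added insulation will reduce heat loss.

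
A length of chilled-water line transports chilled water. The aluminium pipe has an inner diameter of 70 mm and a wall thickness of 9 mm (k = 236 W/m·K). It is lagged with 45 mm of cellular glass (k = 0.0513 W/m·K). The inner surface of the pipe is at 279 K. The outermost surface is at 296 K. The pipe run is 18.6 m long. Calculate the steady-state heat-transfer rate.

Q ≈ 145 W

Cylindrical conduction, so R = ln(r₂/r₁)/(2πkL) per layer, in series:
R_aluminium pipe wall = ln(44/35)/(2π×236×18.6) = 8.297×10^-6 K/W
R_cellular glass = ln(89/44)/(2π×0.0513×18.6) = 0.1175 K/W
R_total = 0.1175 K/W
Q = ΔT/R_total = 17/0.1175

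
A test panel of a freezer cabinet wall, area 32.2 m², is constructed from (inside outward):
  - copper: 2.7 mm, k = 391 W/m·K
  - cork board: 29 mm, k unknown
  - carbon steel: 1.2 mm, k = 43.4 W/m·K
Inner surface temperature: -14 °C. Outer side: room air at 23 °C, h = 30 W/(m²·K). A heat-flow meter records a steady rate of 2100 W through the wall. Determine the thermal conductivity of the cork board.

Thermal resistances in series:
R_copper = L/(kA) = 0.0027/(391×32.2) = 2.145×10^-7 K/W
R_carbon steel = L/(kA) = 0.0012/(43.4×32.2) = 8.587×10^-7 K/W
R_outer film = 1/(h_o·A) = 1/(30×32.2) = 0.001035 K/W
Sum of known resistances R_other = 0.001036 K/W
Total R = ΔT/Q = 37/2100 = 0.01762 K/W
R_cork board = R_total − R_other = 0.01658 K/W
k = L/(R·A) = 0.029/(0.01658×32.2)

k ≈ 0.0543 W/(m·K)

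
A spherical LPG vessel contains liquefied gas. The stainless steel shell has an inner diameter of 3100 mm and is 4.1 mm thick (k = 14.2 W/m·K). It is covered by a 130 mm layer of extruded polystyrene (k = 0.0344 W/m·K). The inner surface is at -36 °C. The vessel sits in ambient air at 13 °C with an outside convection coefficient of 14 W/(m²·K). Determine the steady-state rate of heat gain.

Spherical conduction: R = (1/r_in − 1/r_out)/(4πk) per layer; series-sum.
R_stainless steel shell = (1/1.55 − 1/1.5541)/(4π×14.2) = 9.538×10^-6 K/W
R_extruded polystyrene = (1/1.5541 − 1/1.6841)/(4π×0.0344) = 0.1149 K/W
R_outer film = 1/(h·4πr_o²) = 1/(14×4π×1.6841²) = 0.002004 K/W
R_total = 0.1169 K/W
Q = ΔT/R_total = 49/0.1169

Q ≈ 419 W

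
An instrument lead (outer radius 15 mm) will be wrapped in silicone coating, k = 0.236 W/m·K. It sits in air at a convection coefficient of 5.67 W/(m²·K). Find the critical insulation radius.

For a cylinder r_cr = k/h = 0.236/5.67
r_cr = 41.6 mm; since the bare radius (15 mm) is below r_cr, adding a thin layer of insulation will *increase* heat loss.

r_cr ≈ 41.6 mm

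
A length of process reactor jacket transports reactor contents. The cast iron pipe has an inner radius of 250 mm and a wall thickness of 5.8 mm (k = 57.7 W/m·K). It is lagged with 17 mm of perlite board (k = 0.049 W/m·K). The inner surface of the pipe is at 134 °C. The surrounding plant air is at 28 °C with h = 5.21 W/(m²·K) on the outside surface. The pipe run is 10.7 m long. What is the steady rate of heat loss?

Q ≈ 3530 W

Per-layer cylindrical resistances, series-summed:
R_cast iron pipe wall = ln(255.8/250)/(2π×57.7×10.7) = 5.912×10^-6 K/W
R_perlite board = ln(272.8/255.8)/(2π×0.049×10.7) = 0.01953 K/W
R_outer film = 1/(h_o·2πr_oL) = 1/(5.21×2π×0.2728×10.7) = 0.01047 K/W
R_total = 0.03 K/W
Q = ΔT/R_total = 106/0.03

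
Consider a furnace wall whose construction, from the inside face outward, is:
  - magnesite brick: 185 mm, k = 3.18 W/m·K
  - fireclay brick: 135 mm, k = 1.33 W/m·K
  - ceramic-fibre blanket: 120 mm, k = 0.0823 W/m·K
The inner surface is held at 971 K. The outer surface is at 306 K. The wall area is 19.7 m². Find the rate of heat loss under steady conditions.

Q ≈ 8100 W

Treating each layer as a thermal resistance in series:
R_magnesite brick = L/(kA) = 0.185/(3.18×19.7) = 0.002953 K/W
R_fireclay brick = L/(kA) = 0.135/(1.33×19.7) = 0.005152 K/W
R_ceramic-fibre blanket = L/(kA) = 0.12/(0.0823×19.7) = 0.07401 K/W
R_total = 0.08212 K/W
Q = ΔT / R_total = 665 / 0.08212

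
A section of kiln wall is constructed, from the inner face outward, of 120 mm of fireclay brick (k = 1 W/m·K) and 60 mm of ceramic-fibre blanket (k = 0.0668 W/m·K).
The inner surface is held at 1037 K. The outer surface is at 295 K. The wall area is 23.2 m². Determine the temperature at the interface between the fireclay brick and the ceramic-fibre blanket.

Thermal resistances in series:
R_fireclay brick = L/(kA) = 0.12/(1×23.2) = 0.005172 K/W
R_ceramic-fibre blanket = L/(kA) = 0.06/(0.0668×23.2) = 0.03872 K/W
R_total = 0.04389 K/W;  Q = ΔT/R_total = 742/0.04389 = 16910 W
T_interface = T_inner − Q·ΣR(inner→interface) = 1037 − 16900×0.005172

T ≈ 950 K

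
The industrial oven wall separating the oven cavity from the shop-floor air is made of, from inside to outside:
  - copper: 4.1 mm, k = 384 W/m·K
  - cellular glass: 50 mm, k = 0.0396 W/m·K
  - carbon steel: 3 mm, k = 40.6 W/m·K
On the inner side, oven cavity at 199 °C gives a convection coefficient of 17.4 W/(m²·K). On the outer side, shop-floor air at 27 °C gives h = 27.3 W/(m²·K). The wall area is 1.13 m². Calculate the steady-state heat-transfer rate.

Thermal resistances in series:
R_inner film = 1/(h_i·A) = 1/(17.4×1.13) = 0.05086 K/W
R_copper = L/(kA) = 0.0041/(384×1.13) = 9.449×10^-6 K/W
R_cellular glass = L/(kA) = 0.05/(0.0396×1.13) = 1.117 K/W
R_carbon steel = L/(kA) = 0.003/(40.6×1.13) = 6.539×10^-5 K/W
R_outer film = 1/(h_o·A) = 1/(27.3×1.13) = 0.03242 K/W
R_total = 1.201 K/W
Q = ΔT / R_total = 172 / 1.201

Q ≈ 143 W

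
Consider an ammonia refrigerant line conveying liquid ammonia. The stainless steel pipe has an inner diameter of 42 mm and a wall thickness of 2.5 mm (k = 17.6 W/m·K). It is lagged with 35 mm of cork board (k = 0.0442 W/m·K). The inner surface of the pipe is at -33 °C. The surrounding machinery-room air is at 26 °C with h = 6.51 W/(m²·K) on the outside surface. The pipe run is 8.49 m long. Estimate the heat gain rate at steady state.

Q ≈ 135 W

Per-layer cylindrical resistances, series-summed:
R_stainless steel pipe wall = ln(23.5/21)/(2π×17.6×8.49) = 1.198×10^-4 K/W
R_cork board = ln(58.5/23.5)/(2π×0.0442×8.49) = 0.3868 K/W
R_outer film = 1/(h_o·2πr_oL) = 1/(6.51×2π×0.0585×8.49) = 0.04922 K/W
R_total = 0.4362 K/W
Q = ΔT/R_total = 59/0.4362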